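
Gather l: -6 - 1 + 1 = -6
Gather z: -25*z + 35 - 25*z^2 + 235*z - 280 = -25*z^2 + 210*z - 245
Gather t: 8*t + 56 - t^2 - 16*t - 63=-t^2 - 8*t - 7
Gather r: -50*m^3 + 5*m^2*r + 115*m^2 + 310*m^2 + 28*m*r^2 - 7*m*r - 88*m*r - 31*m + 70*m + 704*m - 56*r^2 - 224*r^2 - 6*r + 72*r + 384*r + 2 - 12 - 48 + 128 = -50*m^3 + 425*m^2 + 743*m + r^2*(28*m - 280) + r*(5*m^2 - 95*m + 450) + 70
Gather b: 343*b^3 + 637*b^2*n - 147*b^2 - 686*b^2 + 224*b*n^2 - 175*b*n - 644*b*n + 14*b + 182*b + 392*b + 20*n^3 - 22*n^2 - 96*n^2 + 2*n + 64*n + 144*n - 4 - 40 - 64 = 343*b^3 + b^2*(637*n - 833) + b*(224*n^2 - 819*n + 588) + 20*n^3 - 118*n^2 + 210*n - 108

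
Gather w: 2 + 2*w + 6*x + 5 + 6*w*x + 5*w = w*(6*x + 7) + 6*x + 7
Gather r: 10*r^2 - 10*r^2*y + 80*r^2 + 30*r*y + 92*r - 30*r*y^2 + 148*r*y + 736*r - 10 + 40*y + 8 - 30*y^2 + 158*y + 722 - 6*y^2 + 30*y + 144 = r^2*(90 - 10*y) + r*(-30*y^2 + 178*y + 828) - 36*y^2 + 228*y + 864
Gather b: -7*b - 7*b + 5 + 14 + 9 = 28 - 14*b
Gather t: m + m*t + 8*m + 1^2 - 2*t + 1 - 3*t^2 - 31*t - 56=9*m - 3*t^2 + t*(m - 33) - 54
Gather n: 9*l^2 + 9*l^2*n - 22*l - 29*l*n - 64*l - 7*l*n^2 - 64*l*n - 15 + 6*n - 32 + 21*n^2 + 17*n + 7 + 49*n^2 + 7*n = 9*l^2 - 86*l + n^2*(70 - 7*l) + n*(9*l^2 - 93*l + 30) - 40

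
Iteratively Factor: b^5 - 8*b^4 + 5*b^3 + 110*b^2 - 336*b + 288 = (b - 3)*(b^4 - 5*b^3 - 10*b^2 + 80*b - 96) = (b - 3)^2*(b^3 - 2*b^2 - 16*b + 32) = (b - 3)^2*(b - 2)*(b^2 - 16) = (b - 3)^2*(b - 2)*(b + 4)*(b - 4)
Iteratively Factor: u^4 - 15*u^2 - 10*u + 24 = (u - 4)*(u^3 + 4*u^2 + u - 6) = (u - 4)*(u - 1)*(u^2 + 5*u + 6) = (u - 4)*(u - 1)*(u + 3)*(u + 2)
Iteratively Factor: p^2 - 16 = (p - 4)*(p + 4)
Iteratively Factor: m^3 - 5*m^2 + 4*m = (m - 1)*(m^2 - 4*m) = m*(m - 1)*(m - 4)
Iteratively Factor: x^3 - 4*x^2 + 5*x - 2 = (x - 2)*(x^2 - 2*x + 1) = (x - 2)*(x - 1)*(x - 1)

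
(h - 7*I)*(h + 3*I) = h^2 - 4*I*h + 21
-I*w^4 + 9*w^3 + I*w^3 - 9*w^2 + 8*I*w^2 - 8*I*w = w*(w + I)*(w + 8*I)*(-I*w + I)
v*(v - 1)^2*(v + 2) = v^4 - 3*v^2 + 2*v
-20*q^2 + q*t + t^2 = (-4*q + t)*(5*q + t)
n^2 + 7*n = n*(n + 7)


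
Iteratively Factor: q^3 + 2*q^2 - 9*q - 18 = (q - 3)*(q^2 + 5*q + 6) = (q - 3)*(q + 2)*(q + 3)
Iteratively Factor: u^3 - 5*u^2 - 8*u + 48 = (u - 4)*(u^2 - u - 12) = (u - 4)*(u + 3)*(u - 4)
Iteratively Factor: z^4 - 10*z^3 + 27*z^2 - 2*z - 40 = (z + 1)*(z^3 - 11*z^2 + 38*z - 40) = (z - 5)*(z + 1)*(z^2 - 6*z + 8) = (z - 5)*(z - 4)*(z + 1)*(z - 2)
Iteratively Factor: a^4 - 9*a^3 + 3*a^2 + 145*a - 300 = (a - 5)*(a^3 - 4*a^2 - 17*a + 60) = (a - 5)*(a - 3)*(a^2 - a - 20) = (a - 5)*(a - 3)*(a + 4)*(a - 5)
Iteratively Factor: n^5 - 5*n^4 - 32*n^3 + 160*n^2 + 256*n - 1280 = (n - 5)*(n^4 - 32*n^2 + 256) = (n - 5)*(n - 4)*(n^3 + 4*n^2 - 16*n - 64) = (n - 5)*(n - 4)*(n + 4)*(n^2 - 16) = (n - 5)*(n - 4)^2*(n + 4)*(n + 4)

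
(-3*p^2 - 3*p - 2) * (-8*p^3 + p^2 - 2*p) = 24*p^5 + 21*p^4 + 19*p^3 + 4*p^2 + 4*p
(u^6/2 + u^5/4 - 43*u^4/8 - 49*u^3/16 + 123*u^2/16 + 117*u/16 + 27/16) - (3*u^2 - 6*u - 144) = u^6/2 + u^5/4 - 43*u^4/8 - 49*u^3/16 + 75*u^2/16 + 213*u/16 + 2331/16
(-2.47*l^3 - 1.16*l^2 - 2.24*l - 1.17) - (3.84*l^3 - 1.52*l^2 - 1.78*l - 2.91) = -6.31*l^3 + 0.36*l^2 - 0.46*l + 1.74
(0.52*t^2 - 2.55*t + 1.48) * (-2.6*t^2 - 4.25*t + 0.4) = -1.352*t^4 + 4.42*t^3 + 7.1975*t^2 - 7.31*t + 0.592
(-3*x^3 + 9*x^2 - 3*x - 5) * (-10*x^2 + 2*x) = 30*x^5 - 96*x^4 + 48*x^3 + 44*x^2 - 10*x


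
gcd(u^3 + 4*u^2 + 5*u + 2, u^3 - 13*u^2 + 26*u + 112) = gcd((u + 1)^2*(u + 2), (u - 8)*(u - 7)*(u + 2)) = u + 2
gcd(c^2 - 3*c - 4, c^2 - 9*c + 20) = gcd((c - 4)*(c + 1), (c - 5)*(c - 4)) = c - 4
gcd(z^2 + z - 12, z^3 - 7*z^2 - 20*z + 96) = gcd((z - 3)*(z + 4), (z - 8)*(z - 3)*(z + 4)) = z^2 + z - 12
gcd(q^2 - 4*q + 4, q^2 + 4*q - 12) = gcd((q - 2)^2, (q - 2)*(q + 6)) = q - 2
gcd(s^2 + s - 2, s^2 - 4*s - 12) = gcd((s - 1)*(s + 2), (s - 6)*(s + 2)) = s + 2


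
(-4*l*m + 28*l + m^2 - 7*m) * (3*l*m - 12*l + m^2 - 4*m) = -12*l^2*m^2 + 132*l^2*m - 336*l^2 - l*m^3 + 11*l*m^2 - 28*l*m + m^4 - 11*m^3 + 28*m^2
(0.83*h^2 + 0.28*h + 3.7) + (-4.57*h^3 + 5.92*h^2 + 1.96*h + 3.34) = -4.57*h^3 + 6.75*h^2 + 2.24*h + 7.04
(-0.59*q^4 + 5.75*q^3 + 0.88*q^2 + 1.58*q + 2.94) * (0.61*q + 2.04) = -0.3599*q^5 + 2.3039*q^4 + 12.2668*q^3 + 2.759*q^2 + 5.0166*q + 5.9976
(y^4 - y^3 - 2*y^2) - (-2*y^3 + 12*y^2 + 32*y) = y^4 + y^3 - 14*y^2 - 32*y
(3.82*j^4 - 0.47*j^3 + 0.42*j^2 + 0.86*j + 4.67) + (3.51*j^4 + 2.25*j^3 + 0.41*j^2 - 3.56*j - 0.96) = 7.33*j^4 + 1.78*j^3 + 0.83*j^2 - 2.7*j + 3.71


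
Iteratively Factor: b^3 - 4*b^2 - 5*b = (b - 5)*(b^2 + b) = b*(b - 5)*(b + 1)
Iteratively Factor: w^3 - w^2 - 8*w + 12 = (w - 2)*(w^2 + w - 6) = (w - 2)^2*(w + 3)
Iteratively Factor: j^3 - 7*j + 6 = (j + 3)*(j^2 - 3*j + 2) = (j - 2)*(j + 3)*(j - 1)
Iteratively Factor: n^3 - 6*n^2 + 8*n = (n - 2)*(n^2 - 4*n) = n*(n - 2)*(n - 4)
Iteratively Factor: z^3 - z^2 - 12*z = (z)*(z^2 - z - 12) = z*(z - 4)*(z + 3)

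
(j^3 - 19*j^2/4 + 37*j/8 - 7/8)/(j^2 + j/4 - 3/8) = (8*j^3 - 38*j^2 + 37*j - 7)/(8*j^2 + 2*j - 3)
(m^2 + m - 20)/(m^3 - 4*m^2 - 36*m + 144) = (m + 5)/(m^2 - 36)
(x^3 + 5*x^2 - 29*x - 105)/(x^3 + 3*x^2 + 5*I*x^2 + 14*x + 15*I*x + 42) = (x^2 + 2*x - 35)/(x^2 + 5*I*x + 14)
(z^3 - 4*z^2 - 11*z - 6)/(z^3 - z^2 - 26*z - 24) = (z + 1)/(z + 4)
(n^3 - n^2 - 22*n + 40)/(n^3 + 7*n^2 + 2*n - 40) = (n - 4)/(n + 4)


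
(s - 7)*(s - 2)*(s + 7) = s^3 - 2*s^2 - 49*s + 98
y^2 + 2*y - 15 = (y - 3)*(y + 5)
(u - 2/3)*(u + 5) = u^2 + 13*u/3 - 10/3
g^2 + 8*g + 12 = (g + 2)*(g + 6)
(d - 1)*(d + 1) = d^2 - 1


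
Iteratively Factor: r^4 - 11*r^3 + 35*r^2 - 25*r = (r)*(r^3 - 11*r^2 + 35*r - 25) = r*(r - 1)*(r^2 - 10*r + 25) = r*(r - 5)*(r - 1)*(r - 5)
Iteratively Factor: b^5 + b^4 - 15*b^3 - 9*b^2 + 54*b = (b - 2)*(b^4 + 3*b^3 - 9*b^2 - 27*b) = b*(b - 2)*(b^3 + 3*b^2 - 9*b - 27) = b*(b - 2)*(b + 3)*(b^2 - 9) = b*(b - 3)*(b - 2)*(b + 3)*(b + 3)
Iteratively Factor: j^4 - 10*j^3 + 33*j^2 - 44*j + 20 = (j - 2)*(j^3 - 8*j^2 + 17*j - 10) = (j - 5)*(j - 2)*(j^2 - 3*j + 2) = (j - 5)*(j - 2)^2*(j - 1)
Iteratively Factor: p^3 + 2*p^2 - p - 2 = (p + 1)*(p^2 + p - 2) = (p - 1)*(p + 1)*(p + 2)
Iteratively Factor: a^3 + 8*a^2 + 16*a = (a + 4)*(a^2 + 4*a) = (a + 4)^2*(a)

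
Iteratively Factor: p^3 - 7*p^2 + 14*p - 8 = (p - 2)*(p^2 - 5*p + 4) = (p - 2)*(p - 1)*(p - 4)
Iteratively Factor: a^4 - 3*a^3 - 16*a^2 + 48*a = (a + 4)*(a^3 - 7*a^2 + 12*a) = (a - 4)*(a + 4)*(a^2 - 3*a) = a*(a - 4)*(a + 4)*(a - 3)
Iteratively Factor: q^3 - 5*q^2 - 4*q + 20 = (q - 5)*(q^2 - 4) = (q - 5)*(q - 2)*(q + 2)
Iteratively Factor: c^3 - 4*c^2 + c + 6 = (c - 2)*(c^2 - 2*c - 3) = (c - 3)*(c - 2)*(c + 1)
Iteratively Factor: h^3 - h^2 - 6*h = (h)*(h^2 - h - 6) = h*(h + 2)*(h - 3)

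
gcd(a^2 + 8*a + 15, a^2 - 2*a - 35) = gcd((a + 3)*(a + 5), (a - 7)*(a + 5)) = a + 5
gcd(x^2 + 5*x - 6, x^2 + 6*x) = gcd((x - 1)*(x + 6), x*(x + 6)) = x + 6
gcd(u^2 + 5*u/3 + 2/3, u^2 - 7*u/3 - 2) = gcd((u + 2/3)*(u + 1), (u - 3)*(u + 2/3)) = u + 2/3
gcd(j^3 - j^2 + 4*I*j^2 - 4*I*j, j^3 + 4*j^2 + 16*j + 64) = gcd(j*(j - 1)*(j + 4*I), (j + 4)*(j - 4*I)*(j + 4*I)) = j + 4*I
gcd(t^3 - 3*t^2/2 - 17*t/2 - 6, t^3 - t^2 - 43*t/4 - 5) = t - 4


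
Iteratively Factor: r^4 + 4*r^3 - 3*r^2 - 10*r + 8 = (r + 4)*(r^3 - 3*r + 2) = (r + 2)*(r + 4)*(r^2 - 2*r + 1) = (r - 1)*(r + 2)*(r + 4)*(r - 1)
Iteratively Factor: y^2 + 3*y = (y)*(y + 3)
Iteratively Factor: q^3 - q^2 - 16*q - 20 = (q + 2)*(q^2 - 3*q - 10) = (q + 2)^2*(q - 5)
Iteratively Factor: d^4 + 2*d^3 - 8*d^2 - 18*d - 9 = (d + 1)*(d^3 + d^2 - 9*d - 9) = (d - 3)*(d + 1)*(d^2 + 4*d + 3) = (d - 3)*(d + 1)*(d + 3)*(d + 1)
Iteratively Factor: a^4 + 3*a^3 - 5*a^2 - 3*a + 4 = (a + 4)*(a^3 - a^2 - a + 1) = (a + 1)*(a + 4)*(a^2 - 2*a + 1) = (a - 1)*(a + 1)*(a + 4)*(a - 1)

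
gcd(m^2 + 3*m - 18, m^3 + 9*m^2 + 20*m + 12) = m + 6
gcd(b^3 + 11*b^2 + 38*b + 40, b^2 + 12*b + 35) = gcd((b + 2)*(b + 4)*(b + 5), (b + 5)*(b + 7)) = b + 5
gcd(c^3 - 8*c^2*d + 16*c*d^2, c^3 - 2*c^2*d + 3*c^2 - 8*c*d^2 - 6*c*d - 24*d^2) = c - 4*d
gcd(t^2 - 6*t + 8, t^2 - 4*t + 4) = t - 2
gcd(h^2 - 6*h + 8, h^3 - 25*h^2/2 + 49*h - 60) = h - 4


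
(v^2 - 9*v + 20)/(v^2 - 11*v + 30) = (v - 4)/(v - 6)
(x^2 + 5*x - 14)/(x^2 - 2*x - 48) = (-x^2 - 5*x + 14)/(-x^2 + 2*x + 48)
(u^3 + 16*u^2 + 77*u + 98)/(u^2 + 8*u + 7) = (u^2 + 9*u + 14)/(u + 1)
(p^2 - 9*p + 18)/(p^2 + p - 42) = (p - 3)/(p + 7)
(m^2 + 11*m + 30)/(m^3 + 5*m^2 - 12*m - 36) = (m + 5)/(m^2 - m - 6)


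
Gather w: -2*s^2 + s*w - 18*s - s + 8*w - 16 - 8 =-2*s^2 - 19*s + w*(s + 8) - 24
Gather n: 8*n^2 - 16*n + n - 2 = 8*n^2 - 15*n - 2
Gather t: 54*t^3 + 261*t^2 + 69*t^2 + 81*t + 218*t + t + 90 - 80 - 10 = 54*t^3 + 330*t^2 + 300*t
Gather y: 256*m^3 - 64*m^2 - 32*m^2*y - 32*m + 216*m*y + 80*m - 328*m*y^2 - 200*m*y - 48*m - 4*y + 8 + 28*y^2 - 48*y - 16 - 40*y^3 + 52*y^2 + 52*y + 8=256*m^3 - 64*m^2 - 40*y^3 + y^2*(80 - 328*m) + y*(-32*m^2 + 16*m)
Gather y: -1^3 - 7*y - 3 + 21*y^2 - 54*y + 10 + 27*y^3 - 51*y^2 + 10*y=27*y^3 - 30*y^2 - 51*y + 6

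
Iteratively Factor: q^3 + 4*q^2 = (q)*(q^2 + 4*q) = q*(q + 4)*(q)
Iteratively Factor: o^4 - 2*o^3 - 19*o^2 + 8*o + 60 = (o - 5)*(o^3 + 3*o^2 - 4*o - 12) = (o - 5)*(o - 2)*(o^2 + 5*o + 6) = (o - 5)*(o - 2)*(o + 3)*(o + 2)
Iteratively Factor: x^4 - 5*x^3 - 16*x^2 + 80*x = (x - 5)*(x^3 - 16*x) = (x - 5)*(x + 4)*(x^2 - 4*x) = x*(x - 5)*(x + 4)*(x - 4)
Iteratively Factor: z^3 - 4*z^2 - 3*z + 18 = (z - 3)*(z^2 - z - 6) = (z - 3)^2*(z + 2)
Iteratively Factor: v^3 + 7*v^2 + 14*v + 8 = (v + 1)*(v^2 + 6*v + 8) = (v + 1)*(v + 2)*(v + 4)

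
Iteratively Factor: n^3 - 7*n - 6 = (n + 2)*(n^2 - 2*n - 3) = (n + 1)*(n + 2)*(n - 3)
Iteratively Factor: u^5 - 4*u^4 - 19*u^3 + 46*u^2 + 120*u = (u)*(u^4 - 4*u^3 - 19*u^2 + 46*u + 120) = u*(u - 5)*(u^3 + u^2 - 14*u - 24) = u*(u - 5)*(u + 3)*(u^2 - 2*u - 8) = u*(u - 5)*(u - 4)*(u + 3)*(u + 2)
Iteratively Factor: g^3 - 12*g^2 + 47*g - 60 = (g - 3)*(g^2 - 9*g + 20) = (g - 5)*(g - 3)*(g - 4)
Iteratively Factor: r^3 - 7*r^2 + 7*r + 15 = (r - 5)*(r^2 - 2*r - 3) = (r - 5)*(r + 1)*(r - 3)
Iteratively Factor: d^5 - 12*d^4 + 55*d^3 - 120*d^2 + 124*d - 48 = (d - 1)*(d^4 - 11*d^3 + 44*d^2 - 76*d + 48) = (d - 4)*(d - 1)*(d^3 - 7*d^2 + 16*d - 12) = (d - 4)*(d - 3)*(d - 1)*(d^2 - 4*d + 4) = (d - 4)*(d - 3)*(d - 2)*(d - 1)*(d - 2)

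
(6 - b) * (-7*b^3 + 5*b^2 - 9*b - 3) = 7*b^4 - 47*b^3 + 39*b^2 - 51*b - 18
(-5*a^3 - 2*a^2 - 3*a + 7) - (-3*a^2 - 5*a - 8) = -5*a^3 + a^2 + 2*a + 15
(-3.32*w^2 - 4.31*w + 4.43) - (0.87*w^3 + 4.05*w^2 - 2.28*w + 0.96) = -0.87*w^3 - 7.37*w^2 - 2.03*w + 3.47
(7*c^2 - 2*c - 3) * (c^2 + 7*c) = 7*c^4 + 47*c^3 - 17*c^2 - 21*c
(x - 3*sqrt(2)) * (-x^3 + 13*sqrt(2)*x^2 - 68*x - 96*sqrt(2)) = -x^4 + 16*sqrt(2)*x^3 - 146*x^2 + 108*sqrt(2)*x + 576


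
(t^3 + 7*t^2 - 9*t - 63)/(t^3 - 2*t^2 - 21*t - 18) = (t^2 + 4*t - 21)/(t^2 - 5*t - 6)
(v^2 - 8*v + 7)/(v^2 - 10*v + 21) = (v - 1)/(v - 3)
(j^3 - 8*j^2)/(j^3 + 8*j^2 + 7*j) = j*(j - 8)/(j^2 + 8*j + 7)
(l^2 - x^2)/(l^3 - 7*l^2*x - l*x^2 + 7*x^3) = 1/(l - 7*x)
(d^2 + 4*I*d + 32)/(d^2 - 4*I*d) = (d + 8*I)/d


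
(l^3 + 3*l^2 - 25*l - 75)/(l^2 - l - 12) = (l^2 - 25)/(l - 4)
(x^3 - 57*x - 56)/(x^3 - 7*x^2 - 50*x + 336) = (x + 1)/(x - 6)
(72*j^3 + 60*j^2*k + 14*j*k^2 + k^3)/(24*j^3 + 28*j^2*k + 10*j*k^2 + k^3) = (6*j + k)/(2*j + k)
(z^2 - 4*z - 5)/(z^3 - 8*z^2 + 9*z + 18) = (z - 5)/(z^2 - 9*z + 18)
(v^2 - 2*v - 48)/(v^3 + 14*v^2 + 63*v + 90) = (v - 8)/(v^2 + 8*v + 15)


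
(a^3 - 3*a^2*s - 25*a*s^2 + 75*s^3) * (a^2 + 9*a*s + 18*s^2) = a^5 + 6*a^4*s - 34*a^3*s^2 - 204*a^2*s^3 + 225*a*s^4 + 1350*s^5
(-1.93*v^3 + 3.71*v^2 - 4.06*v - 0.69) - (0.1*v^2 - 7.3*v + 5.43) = -1.93*v^3 + 3.61*v^2 + 3.24*v - 6.12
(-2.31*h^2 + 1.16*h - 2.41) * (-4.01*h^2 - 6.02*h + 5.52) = 9.2631*h^4 + 9.2546*h^3 - 10.0703*h^2 + 20.9114*h - 13.3032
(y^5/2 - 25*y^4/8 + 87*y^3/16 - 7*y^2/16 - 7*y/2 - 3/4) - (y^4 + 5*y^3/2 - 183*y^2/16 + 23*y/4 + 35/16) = y^5/2 - 33*y^4/8 + 47*y^3/16 + 11*y^2 - 37*y/4 - 47/16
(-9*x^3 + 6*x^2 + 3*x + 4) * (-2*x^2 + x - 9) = 18*x^5 - 21*x^4 + 81*x^3 - 59*x^2 - 23*x - 36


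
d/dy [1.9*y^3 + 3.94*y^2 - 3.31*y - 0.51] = 5.7*y^2 + 7.88*y - 3.31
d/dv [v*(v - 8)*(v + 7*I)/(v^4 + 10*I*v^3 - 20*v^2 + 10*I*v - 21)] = (-v^4 + 16*v^3 + v^2*(1 + 24*I) + 6*I*v - 24*I)/(v^6 + 6*I*v^5 - 7*v^4 + 12*I*v^3 - 17*v^2 + 6*I*v - 9)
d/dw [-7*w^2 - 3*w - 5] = -14*w - 3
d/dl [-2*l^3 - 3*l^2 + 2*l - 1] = -6*l^2 - 6*l + 2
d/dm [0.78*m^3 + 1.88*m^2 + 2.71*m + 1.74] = 2.34*m^2 + 3.76*m + 2.71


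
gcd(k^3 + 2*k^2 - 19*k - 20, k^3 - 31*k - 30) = k^2 + 6*k + 5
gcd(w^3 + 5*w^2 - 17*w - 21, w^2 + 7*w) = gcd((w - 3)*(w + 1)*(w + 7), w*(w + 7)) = w + 7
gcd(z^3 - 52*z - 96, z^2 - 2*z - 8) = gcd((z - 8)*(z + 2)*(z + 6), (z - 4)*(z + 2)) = z + 2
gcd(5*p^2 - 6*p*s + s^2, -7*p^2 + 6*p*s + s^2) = p - s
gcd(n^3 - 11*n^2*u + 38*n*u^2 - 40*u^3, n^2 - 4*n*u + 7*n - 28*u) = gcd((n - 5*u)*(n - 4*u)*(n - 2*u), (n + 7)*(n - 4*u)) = -n + 4*u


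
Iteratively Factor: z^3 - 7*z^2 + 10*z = (z - 2)*(z^2 - 5*z) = (z - 5)*(z - 2)*(z)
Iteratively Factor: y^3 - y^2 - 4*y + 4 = (y - 1)*(y^2 - 4) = (y - 1)*(y + 2)*(y - 2)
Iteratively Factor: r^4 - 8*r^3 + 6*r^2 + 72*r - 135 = (r - 5)*(r^3 - 3*r^2 - 9*r + 27) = (r - 5)*(r - 3)*(r^2 - 9) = (r - 5)*(r - 3)^2*(r + 3)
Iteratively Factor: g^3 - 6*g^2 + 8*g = (g - 4)*(g^2 - 2*g) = (g - 4)*(g - 2)*(g)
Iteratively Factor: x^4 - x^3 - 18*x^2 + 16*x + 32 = (x + 4)*(x^3 - 5*x^2 + 2*x + 8) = (x - 2)*(x + 4)*(x^2 - 3*x - 4) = (x - 2)*(x + 1)*(x + 4)*(x - 4)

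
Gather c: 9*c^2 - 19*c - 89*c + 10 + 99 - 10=9*c^2 - 108*c + 99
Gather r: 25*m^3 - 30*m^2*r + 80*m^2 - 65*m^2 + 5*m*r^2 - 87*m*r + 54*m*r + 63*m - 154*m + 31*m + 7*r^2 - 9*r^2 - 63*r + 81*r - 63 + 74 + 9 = 25*m^3 + 15*m^2 - 60*m + r^2*(5*m - 2) + r*(-30*m^2 - 33*m + 18) + 20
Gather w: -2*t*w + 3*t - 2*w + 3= 3*t + w*(-2*t - 2) + 3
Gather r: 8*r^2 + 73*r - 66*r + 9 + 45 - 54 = 8*r^2 + 7*r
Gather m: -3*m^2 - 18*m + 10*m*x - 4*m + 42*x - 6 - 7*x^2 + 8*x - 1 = -3*m^2 + m*(10*x - 22) - 7*x^2 + 50*x - 7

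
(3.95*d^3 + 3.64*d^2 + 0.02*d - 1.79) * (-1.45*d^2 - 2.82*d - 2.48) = -5.7275*d^5 - 16.417*d^4 - 20.0898*d^3 - 6.4881*d^2 + 4.9982*d + 4.4392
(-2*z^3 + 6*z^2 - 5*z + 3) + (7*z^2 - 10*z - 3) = -2*z^3 + 13*z^2 - 15*z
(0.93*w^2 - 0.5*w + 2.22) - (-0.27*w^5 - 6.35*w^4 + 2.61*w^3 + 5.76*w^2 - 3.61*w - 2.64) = 0.27*w^5 + 6.35*w^4 - 2.61*w^3 - 4.83*w^2 + 3.11*w + 4.86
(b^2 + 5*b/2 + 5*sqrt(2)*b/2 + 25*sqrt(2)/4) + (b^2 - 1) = 2*b^2 + 5*b/2 + 5*sqrt(2)*b/2 - 1 + 25*sqrt(2)/4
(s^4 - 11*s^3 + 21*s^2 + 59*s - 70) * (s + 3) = s^5 - 8*s^4 - 12*s^3 + 122*s^2 + 107*s - 210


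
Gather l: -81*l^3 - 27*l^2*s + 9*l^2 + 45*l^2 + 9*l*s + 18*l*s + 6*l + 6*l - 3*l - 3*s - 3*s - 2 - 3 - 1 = -81*l^3 + l^2*(54 - 27*s) + l*(27*s + 9) - 6*s - 6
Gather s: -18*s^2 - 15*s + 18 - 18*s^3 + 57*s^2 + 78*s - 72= -18*s^3 + 39*s^2 + 63*s - 54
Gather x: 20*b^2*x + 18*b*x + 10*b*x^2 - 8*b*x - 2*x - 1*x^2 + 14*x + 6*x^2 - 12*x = x^2*(10*b + 5) + x*(20*b^2 + 10*b)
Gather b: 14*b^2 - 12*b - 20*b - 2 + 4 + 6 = 14*b^2 - 32*b + 8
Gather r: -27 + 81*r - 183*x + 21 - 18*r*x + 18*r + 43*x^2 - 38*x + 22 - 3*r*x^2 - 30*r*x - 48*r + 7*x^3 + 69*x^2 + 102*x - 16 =r*(-3*x^2 - 48*x + 51) + 7*x^3 + 112*x^2 - 119*x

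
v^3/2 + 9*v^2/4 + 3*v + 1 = (v/2 + 1)*(v + 1/2)*(v + 2)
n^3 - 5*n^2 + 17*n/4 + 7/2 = (n - 7/2)*(n - 2)*(n + 1/2)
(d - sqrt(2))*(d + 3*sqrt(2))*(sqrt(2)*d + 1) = sqrt(2)*d^3 + 5*d^2 - 4*sqrt(2)*d - 6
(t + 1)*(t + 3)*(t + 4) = t^3 + 8*t^2 + 19*t + 12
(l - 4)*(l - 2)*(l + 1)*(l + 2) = l^4 - 3*l^3 - 8*l^2 + 12*l + 16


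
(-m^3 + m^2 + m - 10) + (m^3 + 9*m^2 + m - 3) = 10*m^2 + 2*m - 13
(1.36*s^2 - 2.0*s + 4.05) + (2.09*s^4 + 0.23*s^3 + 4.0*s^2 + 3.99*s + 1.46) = 2.09*s^4 + 0.23*s^3 + 5.36*s^2 + 1.99*s + 5.51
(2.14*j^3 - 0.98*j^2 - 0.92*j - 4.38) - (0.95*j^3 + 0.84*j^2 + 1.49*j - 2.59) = 1.19*j^3 - 1.82*j^2 - 2.41*j - 1.79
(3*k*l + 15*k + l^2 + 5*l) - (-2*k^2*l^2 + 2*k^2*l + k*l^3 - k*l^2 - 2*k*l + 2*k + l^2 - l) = 2*k^2*l^2 - 2*k^2*l - k*l^3 + k*l^2 + 5*k*l + 13*k + 6*l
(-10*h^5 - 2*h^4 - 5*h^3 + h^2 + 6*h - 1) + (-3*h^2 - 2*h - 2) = -10*h^5 - 2*h^4 - 5*h^3 - 2*h^2 + 4*h - 3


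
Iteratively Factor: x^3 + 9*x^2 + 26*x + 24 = (x + 4)*(x^2 + 5*x + 6) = (x + 3)*(x + 4)*(x + 2)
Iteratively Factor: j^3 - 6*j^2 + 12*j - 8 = (j - 2)*(j^2 - 4*j + 4) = (j - 2)^2*(j - 2)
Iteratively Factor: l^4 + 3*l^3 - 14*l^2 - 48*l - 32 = (l + 1)*(l^3 + 2*l^2 - 16*l - 32) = (l + 1)*(l + 4)*(l^2 - 2*l - 8) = (l - 4)*(l + 1)*(l + 4)*(l + 2)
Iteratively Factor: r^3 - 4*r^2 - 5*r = (r)*(r^2 - 4*r - 5) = r*(r - 5)*(r + 1)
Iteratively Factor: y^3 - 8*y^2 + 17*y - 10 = (y - 5)*(y^2 - 3*y + 2) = (y - 5)*(y - 2)*(y - 1)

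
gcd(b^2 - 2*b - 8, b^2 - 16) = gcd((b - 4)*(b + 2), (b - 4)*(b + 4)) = b - 4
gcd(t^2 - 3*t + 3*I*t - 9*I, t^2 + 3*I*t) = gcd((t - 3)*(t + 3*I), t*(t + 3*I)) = t + 3*I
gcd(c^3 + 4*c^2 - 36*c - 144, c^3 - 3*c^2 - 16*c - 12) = c - 6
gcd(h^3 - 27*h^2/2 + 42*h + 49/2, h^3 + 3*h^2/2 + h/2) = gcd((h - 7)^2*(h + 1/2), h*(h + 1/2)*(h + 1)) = h + 1/2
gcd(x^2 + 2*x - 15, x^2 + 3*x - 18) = x - 3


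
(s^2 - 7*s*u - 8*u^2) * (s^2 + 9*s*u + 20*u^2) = s^4 + 2*s^3*u - 51*s^2*u^2 - 212*s*u^3 - 160*u^4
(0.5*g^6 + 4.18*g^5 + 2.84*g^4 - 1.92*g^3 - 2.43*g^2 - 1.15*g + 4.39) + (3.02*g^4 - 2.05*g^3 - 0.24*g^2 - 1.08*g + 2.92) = 0.5*g^6 + 4.18*g^5 + 5.86*g^4 - 3.97*g^3 - 2.67*g^2 - 2.23*g + 7.31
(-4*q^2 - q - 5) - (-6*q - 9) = -4*q^2 + 5*q + 4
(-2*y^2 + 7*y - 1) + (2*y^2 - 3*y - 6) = 4*y - 7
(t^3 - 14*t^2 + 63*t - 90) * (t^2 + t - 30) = t^5 - 13*t^4 + 19*t^3 + 393*t^2 - 1980*t + 2700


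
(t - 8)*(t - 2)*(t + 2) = t^3 - 8*t^2 - 4*t + 32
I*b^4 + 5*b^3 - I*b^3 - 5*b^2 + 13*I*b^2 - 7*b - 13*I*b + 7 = (b - 7*I)*(b + I)^2*(I*b - I)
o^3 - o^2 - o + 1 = (o - 1)^2*(o + 1)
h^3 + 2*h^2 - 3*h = h*(h - 1)*(h + 3)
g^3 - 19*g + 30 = (g - 3)*(g - 2)*(g + 5)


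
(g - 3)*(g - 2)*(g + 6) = g^3 + g^2 - 24*g + 36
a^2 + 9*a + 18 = (a + 3)*(a + 6)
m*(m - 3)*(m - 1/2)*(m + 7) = m^4 + 7*m^3/2 - 23*m^2 + 21*m/2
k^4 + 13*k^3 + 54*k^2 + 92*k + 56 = (k + 2)^3*(k + 7)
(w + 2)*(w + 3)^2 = w^3 + 8*w^2 + 21*w + 18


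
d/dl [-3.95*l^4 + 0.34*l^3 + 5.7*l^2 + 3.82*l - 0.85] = -15.8*l^3 + 1.02*l^2 + 11.4*l + 3.82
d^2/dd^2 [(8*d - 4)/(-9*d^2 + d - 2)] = 8*(-(2*d - 1)*(18*d - 1)^2 + (54*d - 11)*(9*d^2 - d + 2))/(9*d^2 - d + 2)^3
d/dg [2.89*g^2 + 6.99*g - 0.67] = 5.78*g + 6.99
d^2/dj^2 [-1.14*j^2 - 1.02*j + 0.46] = -2.28000000000000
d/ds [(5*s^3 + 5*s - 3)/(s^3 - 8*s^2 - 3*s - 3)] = 4*(-10*s^4 - 10*s^3 + s^2 - 12*s - 6)/(s^6 - 16*s^5 + 58*s^4 + 42*s^3 + 57*s^2 + 18*s + 9)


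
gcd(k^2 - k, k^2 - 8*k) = k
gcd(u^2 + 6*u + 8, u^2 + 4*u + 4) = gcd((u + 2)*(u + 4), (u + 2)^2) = u + 2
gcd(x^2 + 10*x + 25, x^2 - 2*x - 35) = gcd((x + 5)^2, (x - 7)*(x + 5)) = x + 5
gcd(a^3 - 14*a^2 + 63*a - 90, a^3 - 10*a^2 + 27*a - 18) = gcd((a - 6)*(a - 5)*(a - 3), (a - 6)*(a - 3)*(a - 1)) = a^2 - 9*a + 18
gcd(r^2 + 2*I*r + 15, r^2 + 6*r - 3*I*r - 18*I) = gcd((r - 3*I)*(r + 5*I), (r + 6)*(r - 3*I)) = r - 3*I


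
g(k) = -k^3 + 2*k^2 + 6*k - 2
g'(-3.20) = -37.52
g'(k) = -3*k^2 + 4*k + 6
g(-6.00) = 250.00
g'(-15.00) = -729.00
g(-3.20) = 32.05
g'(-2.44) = -21.62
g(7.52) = -269.04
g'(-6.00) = -126.00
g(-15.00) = 3733.00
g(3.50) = 0.62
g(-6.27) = 285.50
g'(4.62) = -39.55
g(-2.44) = 9.79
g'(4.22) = -30.55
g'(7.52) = -133.57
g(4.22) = -16.21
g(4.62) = -30.20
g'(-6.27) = -137.02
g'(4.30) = -32.27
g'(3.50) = -16.75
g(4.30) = -18.73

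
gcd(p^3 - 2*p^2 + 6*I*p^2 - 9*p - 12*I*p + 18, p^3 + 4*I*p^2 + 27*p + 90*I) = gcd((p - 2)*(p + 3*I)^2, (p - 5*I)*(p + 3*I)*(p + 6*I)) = p + 3*I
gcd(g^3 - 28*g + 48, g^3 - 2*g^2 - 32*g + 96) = g^2 + 2*g - 24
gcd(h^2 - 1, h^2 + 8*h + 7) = h + 1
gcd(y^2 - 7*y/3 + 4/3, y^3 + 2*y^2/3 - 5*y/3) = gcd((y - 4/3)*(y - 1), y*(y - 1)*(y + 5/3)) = y - 1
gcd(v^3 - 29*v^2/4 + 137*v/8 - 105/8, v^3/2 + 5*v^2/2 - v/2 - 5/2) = 1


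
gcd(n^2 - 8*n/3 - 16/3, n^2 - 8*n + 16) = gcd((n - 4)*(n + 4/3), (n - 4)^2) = n - 4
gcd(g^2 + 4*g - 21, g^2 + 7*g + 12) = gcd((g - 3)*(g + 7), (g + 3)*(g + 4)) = 1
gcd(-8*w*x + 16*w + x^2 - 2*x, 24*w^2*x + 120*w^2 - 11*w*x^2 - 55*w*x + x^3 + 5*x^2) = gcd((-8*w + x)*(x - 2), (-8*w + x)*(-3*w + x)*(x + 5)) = -8*w + x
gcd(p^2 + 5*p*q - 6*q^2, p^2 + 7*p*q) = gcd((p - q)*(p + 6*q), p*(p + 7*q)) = 1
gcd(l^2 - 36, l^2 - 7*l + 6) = l - 6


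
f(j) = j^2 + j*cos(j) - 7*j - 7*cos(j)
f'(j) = -j*sin(j) + 2*j + 7*sin(j) + cos(j) - 7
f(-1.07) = 4.76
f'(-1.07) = -15.74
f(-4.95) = 56.34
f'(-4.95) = -5.05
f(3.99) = -10.02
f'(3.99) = -1.94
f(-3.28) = 43.90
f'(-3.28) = -13.13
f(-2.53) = 31.91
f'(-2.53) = -18.35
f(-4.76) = 55.42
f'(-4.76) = -4.73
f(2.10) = -7.82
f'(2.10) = 0.92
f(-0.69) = -0.62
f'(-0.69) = -12.50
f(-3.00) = 39.90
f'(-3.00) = -15.40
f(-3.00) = 39.90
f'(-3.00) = -15.40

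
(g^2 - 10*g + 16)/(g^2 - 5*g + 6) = (g - 8)/(g - 3)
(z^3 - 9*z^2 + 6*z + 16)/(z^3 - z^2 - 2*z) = (z - 8)/z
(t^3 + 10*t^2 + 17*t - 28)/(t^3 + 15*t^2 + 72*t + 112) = (t - 1)/(t + 4)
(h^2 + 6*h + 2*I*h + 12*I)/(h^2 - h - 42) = (h + 2*I)/(h - 7)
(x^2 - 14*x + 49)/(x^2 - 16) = (x^2 - 14*x + 49)/(x^2 - 16)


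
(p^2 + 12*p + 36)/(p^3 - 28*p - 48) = (p^2 + 12*p + 36)/(p^3 - 28*p - 48)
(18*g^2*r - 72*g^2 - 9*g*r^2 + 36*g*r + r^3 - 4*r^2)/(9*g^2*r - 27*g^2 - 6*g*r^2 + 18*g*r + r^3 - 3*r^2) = (-6*g*r + 24*g + r^2 - 4*r)/(-3*g*r + 9*g + r^2 - 3*r)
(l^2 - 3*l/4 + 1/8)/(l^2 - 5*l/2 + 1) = (l - 1/4)/(l - 2)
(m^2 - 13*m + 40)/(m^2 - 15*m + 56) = (m - 5)/(m - 7)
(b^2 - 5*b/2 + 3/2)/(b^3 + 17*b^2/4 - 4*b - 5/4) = 2*(2*b - 3)/(4*b^2 + 21*b + 5)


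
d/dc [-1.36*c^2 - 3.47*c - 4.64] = -2.72*c - 3.47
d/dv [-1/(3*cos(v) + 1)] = -3*sin(v)/(3*cos(v) + 1)^2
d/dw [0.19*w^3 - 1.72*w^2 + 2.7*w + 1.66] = 0.57*w^2 - 3.44*w + 2.7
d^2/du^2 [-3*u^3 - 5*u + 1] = -18*u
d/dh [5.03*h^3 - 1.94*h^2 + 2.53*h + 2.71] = 15.09*h^2 - 3.88*h + 2.53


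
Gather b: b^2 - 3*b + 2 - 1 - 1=b^2 - 3*b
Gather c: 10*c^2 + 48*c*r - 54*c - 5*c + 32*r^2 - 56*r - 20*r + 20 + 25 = 10*c^2 + c*(48*r - 59) + 32*r^2 - 76*r + 45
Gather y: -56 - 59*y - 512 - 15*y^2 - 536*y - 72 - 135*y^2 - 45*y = -150*y^2 - 640*y - 640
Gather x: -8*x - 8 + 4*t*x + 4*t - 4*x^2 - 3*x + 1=4*t - 4*x^2 + x*(4*t - 11) - 7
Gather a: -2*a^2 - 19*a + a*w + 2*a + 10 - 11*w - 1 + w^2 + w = -2*a^2 + a*(w - 17) + w^2 - 10*w + 9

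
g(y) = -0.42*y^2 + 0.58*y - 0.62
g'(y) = 0.58 - 0.84*y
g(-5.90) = -18.66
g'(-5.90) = 5.54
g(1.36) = -0.61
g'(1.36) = -0.56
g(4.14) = -5.42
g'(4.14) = -2.90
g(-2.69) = -5.22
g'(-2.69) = 2.84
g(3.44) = -3.59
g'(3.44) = -2.31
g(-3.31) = -7.14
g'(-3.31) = 3.36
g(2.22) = -1.40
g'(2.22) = -1.28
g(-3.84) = -9.04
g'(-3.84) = 3.81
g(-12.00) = -68.06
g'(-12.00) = 10.66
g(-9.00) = -39.86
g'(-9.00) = 8.14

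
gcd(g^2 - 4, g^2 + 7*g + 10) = g + 2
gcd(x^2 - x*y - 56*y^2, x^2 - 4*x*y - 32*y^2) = x - 8*y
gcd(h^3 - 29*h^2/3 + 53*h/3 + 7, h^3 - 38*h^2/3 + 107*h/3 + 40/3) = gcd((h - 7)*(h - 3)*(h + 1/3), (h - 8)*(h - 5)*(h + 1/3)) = h + 1/3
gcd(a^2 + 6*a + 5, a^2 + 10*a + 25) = a + 5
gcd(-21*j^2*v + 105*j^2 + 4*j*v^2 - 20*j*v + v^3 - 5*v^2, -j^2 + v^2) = 1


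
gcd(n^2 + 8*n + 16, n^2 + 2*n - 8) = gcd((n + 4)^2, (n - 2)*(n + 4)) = n + 4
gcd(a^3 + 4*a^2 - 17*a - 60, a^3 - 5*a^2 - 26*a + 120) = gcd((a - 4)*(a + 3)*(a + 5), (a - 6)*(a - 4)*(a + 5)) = a^2 + a - 20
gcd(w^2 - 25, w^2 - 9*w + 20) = w - 5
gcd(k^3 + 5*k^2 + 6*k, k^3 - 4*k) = k^2 + 2*k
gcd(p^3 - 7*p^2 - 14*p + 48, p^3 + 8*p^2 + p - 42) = p^2 + p - 6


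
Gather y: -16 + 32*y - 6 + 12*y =44*y - 22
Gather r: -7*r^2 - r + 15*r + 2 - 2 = -7*r^2 + 14*r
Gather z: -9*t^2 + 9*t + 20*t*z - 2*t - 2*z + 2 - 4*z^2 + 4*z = -9*t^2 + 7*t - 4*z^2 + z*(20*t + 2) + 2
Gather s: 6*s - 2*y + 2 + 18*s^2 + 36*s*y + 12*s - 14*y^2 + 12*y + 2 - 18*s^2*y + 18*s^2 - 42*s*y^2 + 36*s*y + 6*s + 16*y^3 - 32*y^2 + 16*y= s^2*(36 - 18*y) + s*(-42*y^2 + 72*y + 24) + 16*y^3 - 46*y^2 + 26*y + 4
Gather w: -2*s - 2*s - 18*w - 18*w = -4*s - 36*w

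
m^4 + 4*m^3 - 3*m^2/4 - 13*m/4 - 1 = (m - 1)*(m + 1/2)^2*(m + 4)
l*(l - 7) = l^2 - 7*l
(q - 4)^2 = q^2 - 8*q + 16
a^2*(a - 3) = a^3 - 3*a^2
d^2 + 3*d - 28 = (d - 4)*(d + 7)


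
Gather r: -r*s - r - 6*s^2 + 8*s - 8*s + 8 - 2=r*(-s - 1) - 6*s^2 + 6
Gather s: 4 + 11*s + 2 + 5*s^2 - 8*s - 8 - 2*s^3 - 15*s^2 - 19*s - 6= -2*s^3 - 10*s^2 - 16*s - 8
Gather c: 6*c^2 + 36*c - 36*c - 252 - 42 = 6*c^2 - 294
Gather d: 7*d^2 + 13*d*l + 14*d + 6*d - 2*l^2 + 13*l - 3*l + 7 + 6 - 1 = 7*d^2 + d*(13*l + 20) - 2*l^2 + 10*l + 12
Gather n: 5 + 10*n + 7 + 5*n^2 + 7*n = 5*n^2 + 17*n + 12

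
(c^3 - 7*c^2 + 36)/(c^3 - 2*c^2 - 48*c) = (-c^3 + 7*c^2 - 36)/(c*(-c^2 + 2*c + 48))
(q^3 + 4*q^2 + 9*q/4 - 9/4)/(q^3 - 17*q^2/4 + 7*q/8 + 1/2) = 2*(2*q^2 + 9*q + 9)/(4*q^2 - 15*q - 4)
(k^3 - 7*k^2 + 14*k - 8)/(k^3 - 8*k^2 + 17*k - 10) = (k - 4)/(k - 5)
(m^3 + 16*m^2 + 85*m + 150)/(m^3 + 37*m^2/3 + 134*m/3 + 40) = 3*(m + 5)/(3*m + 4)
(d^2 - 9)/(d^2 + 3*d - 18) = (d + 3)/(d + 6)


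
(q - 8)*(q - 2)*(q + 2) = q^3 - 8*q^2 - 4*q + 32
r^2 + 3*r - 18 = (r - 3)*(r + 6)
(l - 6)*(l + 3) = l^2 - 3*l - 18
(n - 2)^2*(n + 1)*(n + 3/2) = n^4 - 3*n^3/2 - 9*n^2/2 + 4*n + 6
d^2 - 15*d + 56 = (d - 8)*(d - 7)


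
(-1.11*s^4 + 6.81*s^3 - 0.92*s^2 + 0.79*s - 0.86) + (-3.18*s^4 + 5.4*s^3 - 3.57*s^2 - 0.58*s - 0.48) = -4.29*s^4 + 12.21*s^3 - 4.49*s^2 + 0.21*s - 1.34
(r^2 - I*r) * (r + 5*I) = r^3 + 4*I*r^2 + 5*r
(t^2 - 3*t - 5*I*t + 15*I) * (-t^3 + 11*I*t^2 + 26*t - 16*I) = -t^5 + 3*t^4 + 16*I*t^4 + 81*t^3 - 48*I*t^3 - 243*t^2 - 146*I*t^2 - 80*t + 438*I*t + 240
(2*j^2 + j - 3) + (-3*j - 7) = 2*j^2 - 2*j - 10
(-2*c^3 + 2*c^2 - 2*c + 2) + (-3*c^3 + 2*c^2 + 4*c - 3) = -5*c^3 + 4*c^2 + 2*c - 1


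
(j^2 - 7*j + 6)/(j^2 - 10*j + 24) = (j - 1)/(j - 4)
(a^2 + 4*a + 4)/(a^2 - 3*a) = (a^2 + 4*a + 4)/(a*(a - 3))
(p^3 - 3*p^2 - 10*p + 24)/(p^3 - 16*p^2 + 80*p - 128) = (p^2 + p - 6)/(p^2 - 12*p + 32)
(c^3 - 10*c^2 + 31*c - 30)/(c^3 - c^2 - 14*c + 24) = (c - 5)/(c + 4)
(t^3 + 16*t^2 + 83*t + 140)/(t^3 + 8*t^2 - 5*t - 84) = (t + 5)/(t - 3)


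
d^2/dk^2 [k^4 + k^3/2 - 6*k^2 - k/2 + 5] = 12*k^2 + 3*k - 12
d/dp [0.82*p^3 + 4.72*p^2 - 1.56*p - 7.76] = 2.46*p^2 + 9.44*p - 1.56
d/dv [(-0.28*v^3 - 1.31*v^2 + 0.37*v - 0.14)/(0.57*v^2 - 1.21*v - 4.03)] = (-0.1596*v^4 + 0.6776*v^3 + 4.7594*v^2 + 10.7182*v - 1.6605)/(0.3249*v^4 - 1.3794*v^3 - 3.1301*v^2 + 9.7526*v + 16.2409)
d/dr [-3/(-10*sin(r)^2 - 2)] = -30*sin(2*r)/(5*cos(2*r) - 7)^2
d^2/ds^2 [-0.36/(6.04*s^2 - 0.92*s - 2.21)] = (-26.266752*s^2 + 4.000896*s + 0.36*(12.08*s - 0.92)*(24.16*s - 1.84) + 9.610848)/(-6.04*s^2 + 0.92*s + 2.21)^3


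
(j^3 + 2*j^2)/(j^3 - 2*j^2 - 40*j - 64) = j^2/(j^2 - 4*j - 32)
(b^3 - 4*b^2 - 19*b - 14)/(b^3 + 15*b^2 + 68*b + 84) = (b^2 - 6*b - 7)/(b^2 + 13*b + 42)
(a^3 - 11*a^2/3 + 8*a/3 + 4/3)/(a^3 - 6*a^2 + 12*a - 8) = (a + 1/3)/(a - 2)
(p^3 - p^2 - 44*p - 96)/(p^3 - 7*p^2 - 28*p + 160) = (p^2 + 7*p + 12)/(p^2 + p - 20)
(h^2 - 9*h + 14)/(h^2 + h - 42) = (h^2 - 9*h + 14)/(h^2 + h - 42)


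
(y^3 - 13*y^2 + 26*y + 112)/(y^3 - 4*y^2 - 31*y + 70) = (y^2 - 6*y - 16)/(y^2 + 3*y - 10)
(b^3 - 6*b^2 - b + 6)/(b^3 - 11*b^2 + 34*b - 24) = (b + 1)/(b - 4)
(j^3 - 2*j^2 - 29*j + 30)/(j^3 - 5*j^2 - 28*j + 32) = (j^2 - j - 30)/(j^2 - 4*j - 32)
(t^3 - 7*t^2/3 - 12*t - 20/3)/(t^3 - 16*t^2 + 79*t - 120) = (3*t^2 + 8*t + 4)/(3*(t^2 - 11*t + 24))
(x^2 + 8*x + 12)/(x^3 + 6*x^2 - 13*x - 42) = (x + 6)/(x^2 + 4*x - 21)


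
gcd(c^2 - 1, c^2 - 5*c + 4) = c - 1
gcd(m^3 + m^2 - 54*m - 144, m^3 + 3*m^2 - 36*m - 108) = m^2 + 9*m + 18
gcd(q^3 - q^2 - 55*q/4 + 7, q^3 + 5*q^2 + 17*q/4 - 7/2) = q^2 + 3*q - 7/4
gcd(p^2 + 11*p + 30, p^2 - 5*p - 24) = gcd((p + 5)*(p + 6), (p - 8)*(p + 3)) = 1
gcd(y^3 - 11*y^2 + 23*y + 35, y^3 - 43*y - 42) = y^2 - 6*y - 7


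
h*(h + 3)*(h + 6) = h^3 + 9*h^2 + 18*h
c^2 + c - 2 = (c - 1)*(c + 2)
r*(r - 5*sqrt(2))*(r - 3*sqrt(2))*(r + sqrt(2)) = r^4 - 7*sqrt(2)*r^3 + 14*r^2 + 30*sqrt(2)*r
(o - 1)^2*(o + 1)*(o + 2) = o^4 + o^3 - 3*o^2 - o + 2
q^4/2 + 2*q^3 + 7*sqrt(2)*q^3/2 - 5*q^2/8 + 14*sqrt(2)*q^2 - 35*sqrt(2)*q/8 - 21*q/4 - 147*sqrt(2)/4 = (q/2 + 1)*(q - 3/2)*(q + 7/2)*(q + 7*sqrt(2))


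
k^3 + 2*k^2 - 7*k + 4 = (k - 1)^2*(k + 4)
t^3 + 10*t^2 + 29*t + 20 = (t + 1)*(t + 4)*(t + 5)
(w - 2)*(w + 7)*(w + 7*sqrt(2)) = w^3 + 5*w^2 + 7*sqrt(2)*w^2 - 14*w + 35*sqrt(2)*w - 98*sqrt(2)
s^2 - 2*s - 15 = (s - 5)*(s + 3)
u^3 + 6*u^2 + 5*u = u*(u + 1)*(u + 5)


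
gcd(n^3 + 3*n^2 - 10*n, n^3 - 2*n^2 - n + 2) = n - 2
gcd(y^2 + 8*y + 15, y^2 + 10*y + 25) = y + 5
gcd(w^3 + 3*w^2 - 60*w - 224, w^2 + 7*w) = w + 7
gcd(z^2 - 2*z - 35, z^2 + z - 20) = z + 5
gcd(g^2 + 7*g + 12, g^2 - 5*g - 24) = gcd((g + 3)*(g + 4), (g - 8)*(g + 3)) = g + 3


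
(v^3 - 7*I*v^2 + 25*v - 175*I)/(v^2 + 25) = v - 7*I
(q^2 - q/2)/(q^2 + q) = (q - 1/2)/(q + 1)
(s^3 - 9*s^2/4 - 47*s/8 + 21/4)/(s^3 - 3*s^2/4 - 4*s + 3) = (s - 7/2)/(s - 2)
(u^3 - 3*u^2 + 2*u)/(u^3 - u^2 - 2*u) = (u - 1)/(u + 1)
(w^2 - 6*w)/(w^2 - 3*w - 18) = w/(w + 3)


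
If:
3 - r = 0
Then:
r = 3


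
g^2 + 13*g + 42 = (g + 6)*(g + 7)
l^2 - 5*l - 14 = (l - 7)*(l + 2)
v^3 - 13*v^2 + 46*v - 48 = (v - 8)*(v - 3)*(v - 2)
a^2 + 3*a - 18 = (a - 3)*(a + 6)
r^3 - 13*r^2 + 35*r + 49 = (r - 7)^2*(r + 1)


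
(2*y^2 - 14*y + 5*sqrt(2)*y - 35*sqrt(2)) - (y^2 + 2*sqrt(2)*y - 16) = y^2 - 14*y + 3*sqrt(2)*y - 35*sqrt(2) + 16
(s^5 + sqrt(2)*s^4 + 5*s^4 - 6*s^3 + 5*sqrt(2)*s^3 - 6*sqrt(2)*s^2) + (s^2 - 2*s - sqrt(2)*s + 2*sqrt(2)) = s^5 + sqrt(2)*s^4 + 5*s^4 - 6*s^3 + 5*sqrt(2)*s^3 - 6*sqrt(2)*s^2 + s^2 - 2*s - sqrt(2)*s + 2*sqrt(2)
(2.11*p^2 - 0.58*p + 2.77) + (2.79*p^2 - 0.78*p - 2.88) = 4.9*p^2 - 1.36*p - 0.11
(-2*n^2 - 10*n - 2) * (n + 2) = -2*n^3 - 14*n^2 - 22*n - 4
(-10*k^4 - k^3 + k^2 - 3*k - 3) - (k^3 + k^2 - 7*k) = -10*k^4 - 2*k^3 + 4*k - 3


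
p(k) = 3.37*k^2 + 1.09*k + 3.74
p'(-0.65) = -3.29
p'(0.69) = 5.74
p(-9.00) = 266.90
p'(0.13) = 1.97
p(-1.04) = 6.25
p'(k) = 6.74*k + 1.09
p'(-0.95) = -5.31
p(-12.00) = 475.94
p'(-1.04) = -5.92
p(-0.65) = 4.46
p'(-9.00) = -59.57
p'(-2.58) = -16.30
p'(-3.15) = -20.14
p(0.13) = 3.94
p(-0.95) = 5.75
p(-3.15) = 33.75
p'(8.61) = 59.12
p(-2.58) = 23.36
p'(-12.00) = -79.79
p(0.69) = 6.10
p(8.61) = 262.95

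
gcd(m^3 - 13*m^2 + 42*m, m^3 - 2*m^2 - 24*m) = m^2 - 6*m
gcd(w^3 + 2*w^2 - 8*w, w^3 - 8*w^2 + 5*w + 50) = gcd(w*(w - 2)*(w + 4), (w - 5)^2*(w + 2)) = 1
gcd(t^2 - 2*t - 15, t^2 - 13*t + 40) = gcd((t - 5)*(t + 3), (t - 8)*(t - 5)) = t - 5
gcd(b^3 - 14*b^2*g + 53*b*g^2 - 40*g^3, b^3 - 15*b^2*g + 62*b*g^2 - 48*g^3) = b^2 - 9*b*g + 8*g^2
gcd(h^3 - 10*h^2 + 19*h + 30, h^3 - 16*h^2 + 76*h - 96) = h - 6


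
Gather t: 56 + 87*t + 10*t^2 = 10*t^2 + 87*t + 56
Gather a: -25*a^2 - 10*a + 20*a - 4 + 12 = -25*a^2 + 10*a + 8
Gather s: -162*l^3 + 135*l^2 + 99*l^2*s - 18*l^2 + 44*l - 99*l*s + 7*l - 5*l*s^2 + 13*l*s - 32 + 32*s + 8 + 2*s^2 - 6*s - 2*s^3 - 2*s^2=-162*l^3 + 117*l^2 - 5*l*s^2 + 51*l - 2*s^3 + s*(99*l^2 - 86*l + 26) - 24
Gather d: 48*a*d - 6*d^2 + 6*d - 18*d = -6*d^2 + d*(48*a - 12)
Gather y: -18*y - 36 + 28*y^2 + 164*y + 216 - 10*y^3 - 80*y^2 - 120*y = -10*y^3 - 52*y^2 + 26*y + 180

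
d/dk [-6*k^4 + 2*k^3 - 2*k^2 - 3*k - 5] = -24*k^3 + 6*k^2 - 4*k - 3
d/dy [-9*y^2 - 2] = -18*y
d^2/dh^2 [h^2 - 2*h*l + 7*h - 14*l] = 2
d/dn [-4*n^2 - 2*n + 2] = -8*n - 2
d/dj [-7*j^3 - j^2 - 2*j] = -21*j^2 - 2*j - 2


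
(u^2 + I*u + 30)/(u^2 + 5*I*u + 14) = (u^2 + I*u + 30)/(u^2 + 5*I*u + 14)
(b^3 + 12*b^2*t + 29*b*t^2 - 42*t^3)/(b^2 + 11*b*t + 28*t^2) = (b^2 + 5*b*t - 6*t^2)/(b + 4*t)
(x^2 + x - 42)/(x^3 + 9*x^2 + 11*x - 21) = (x - 6)/(x^2 + 2*x - 3)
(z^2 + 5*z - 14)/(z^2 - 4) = (z + 7)/(z + 2)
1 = 1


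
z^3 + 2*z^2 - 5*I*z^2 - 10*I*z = z*(z + 2)*(z - 5*I)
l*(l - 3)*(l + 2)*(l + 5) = l^4 + 4*l^3 - 11*l^2 - 30*l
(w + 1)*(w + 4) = w^2 + 5*w + 4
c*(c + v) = c^2 + c*v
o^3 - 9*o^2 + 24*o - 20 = (o - 5)*(o - 2)^2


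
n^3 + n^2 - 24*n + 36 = (n - 3)*(n - 2)*(n + 6)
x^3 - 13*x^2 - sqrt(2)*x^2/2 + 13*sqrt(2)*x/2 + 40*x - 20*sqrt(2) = (x - 8)*(x - 5)*(x - sqrt(2)/2)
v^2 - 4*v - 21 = (v - 7)*(v + 3)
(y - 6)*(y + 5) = y^2 - y - 30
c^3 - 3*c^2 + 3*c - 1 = (c - 1)^3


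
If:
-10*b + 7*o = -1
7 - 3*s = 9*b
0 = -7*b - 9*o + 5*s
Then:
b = 68/183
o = 71/183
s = 223/183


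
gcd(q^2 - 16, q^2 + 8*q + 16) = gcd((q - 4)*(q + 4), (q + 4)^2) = q + 4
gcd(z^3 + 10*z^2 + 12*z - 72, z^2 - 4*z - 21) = 1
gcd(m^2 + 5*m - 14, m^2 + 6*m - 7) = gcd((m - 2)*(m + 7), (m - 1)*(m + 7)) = m + 7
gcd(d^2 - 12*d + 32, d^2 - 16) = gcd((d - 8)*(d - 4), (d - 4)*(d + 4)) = d - 4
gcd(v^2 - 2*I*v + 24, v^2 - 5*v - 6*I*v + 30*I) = v - 6*I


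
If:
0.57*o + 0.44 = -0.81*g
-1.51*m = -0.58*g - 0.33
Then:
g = -0.703703703703704*o - 0.54320987654321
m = 0.00989289510260813 - 0.270296786853078*o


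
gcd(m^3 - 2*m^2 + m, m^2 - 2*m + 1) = m^2 - 2*m + 1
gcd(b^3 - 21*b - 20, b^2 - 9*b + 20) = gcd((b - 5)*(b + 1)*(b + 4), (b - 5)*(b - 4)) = b - 5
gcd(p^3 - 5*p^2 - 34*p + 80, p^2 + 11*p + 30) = p + 5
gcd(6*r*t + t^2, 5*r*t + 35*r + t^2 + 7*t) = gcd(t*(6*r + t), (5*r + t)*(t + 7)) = 1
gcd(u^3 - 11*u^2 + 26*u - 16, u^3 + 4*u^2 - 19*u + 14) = u^2 - 3*u + 2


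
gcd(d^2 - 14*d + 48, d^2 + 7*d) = 1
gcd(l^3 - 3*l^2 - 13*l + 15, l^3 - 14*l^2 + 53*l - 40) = l^2 - 6*l + 5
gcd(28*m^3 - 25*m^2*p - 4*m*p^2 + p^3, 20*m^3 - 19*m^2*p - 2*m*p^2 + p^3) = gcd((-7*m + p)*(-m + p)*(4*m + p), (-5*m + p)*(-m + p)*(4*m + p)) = -4*m^2 + 3*m*p + p^2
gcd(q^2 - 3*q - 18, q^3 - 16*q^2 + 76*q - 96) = q - 6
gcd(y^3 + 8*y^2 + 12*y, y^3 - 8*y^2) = y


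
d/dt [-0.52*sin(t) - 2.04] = -0.52*cos(t)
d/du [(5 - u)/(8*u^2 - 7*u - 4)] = (-8*u^2 + 7*u + (u - 5)*(16*u - 7) + 4)/(-8*u^2 + 7*u + 4)^2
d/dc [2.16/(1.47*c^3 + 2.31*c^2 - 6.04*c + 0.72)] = (-9.5256*c^2 - 9.9792*c + 13.0464)/(1.47*c^3 + 2.31*c^2 - 6.04*c + 0.72)^2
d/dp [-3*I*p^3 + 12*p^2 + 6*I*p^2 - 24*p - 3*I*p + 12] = -9*I*p^2 + 12*p*(2 + I) - 24 - 3*I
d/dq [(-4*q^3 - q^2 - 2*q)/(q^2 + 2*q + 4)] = 4*(-q^4 - 4*q^3 - 12*q^2 - 2*q - 2)/(q^4 + 4*q^3 + 12*q^2 + 16*q + 16)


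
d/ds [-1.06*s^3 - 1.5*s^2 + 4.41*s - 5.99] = -3.18*s^2 - 3.0*s + 4.41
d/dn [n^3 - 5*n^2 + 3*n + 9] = 3*n^2 - 10*n + 3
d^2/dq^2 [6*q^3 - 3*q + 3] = 36*q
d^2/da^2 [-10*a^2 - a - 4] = -20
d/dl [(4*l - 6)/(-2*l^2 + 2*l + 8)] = (-2*l^2 + 2*l + (2*l - 3)*(2*l - 1) + 8)/(-l^2 + l + 4)^2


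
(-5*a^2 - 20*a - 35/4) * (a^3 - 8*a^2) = -5*a^5 + 20*a^4 + 605*a^3/4 + 70*a^2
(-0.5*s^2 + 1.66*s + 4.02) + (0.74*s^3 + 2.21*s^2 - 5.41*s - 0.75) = 0.74*s^3 + 1.71*s^2 - 3.75*s + 3.27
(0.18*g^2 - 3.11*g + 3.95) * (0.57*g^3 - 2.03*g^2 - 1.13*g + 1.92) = 0.1026*g^5 - 2.1381*g^4 + 8.3614*g^3 - 4.1586*g^2 - 10.4347*g + 7.584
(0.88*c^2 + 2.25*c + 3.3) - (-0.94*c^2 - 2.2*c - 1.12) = 1.82*c^2 + 4.45*c + 4.42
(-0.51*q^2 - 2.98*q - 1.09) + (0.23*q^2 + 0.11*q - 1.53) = -0.28*q^2 - 2.87*q - 2.62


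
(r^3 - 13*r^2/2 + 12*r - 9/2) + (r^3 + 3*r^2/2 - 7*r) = 2*r^3 - 5*r^2 + 5*r - 9/2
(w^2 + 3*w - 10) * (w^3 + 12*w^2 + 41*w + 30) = w^5 + 15*w^4 + 67*w^3 + 33*w^2 - 320*w - 300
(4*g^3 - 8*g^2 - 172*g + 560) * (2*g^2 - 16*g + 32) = 8*g^5 - 80*g^4 - 88*g^3 + 3616*g^2 - 14464*g + 17920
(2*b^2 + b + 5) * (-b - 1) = -2*b^3 - 3*b^2 - 6*b - 5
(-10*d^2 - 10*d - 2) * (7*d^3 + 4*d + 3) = -70*d^5 - 70*d^4 - 54*d^3 - 70*d^2 - 38*d - 6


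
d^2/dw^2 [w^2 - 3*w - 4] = 2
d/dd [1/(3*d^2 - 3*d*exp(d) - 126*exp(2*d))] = (d*exp(d) - 2*d + 84*exp(2*d) + exp(d))/(3*(-d^2 + d*exp(d) + 42*exp(2*d))^2)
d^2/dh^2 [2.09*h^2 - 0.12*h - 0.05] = 4.18000000000000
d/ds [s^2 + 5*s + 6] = 2*s + 5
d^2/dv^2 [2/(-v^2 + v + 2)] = 4*(-v^2 + v + (2*v - 1)^2 + 2)/(-v^2 + v + 2)^3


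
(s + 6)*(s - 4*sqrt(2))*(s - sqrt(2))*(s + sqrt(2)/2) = s^4 - 9*sqrt(2)*s^3/2 + 6*s^3 - 27*sqrt(2)*s^2 + 3*s^2 + 4*sqrt(2)*s + 18*s + 24*sqrt(2)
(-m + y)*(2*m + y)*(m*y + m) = -2*m^3*y - 2*m^3 + m^2*y^2 + m^2*y + m*y^3 + m*y^2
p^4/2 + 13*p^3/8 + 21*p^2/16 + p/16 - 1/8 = (p/2 + 1/4)*(p - 1/4)*(p + 1)*(p + 2)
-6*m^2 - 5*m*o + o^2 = (-6*m + o)*(m + o)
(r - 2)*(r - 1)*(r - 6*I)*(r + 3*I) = r^4 - 3*r^3 - 3*I*r^3 + 20*r^2 + 9*I*r^2 - 54*r - 6*I*r + 36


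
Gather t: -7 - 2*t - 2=-2*t - 9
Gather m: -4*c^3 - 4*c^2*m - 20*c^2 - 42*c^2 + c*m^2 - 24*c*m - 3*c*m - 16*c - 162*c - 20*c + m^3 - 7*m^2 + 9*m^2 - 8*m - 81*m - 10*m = -4*c^3 - 62*c^2 - 198*c + m^3 + m^2*(c + 2) + m*(-4*c^2 - 27*c - 99)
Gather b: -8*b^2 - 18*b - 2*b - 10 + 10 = -8*b^2 - 20*b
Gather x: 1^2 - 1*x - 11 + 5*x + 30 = 4*x + 20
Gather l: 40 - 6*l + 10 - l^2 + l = -l^2 - 5*l + 50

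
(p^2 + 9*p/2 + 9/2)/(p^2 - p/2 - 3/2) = (2*p^2 + 9*p + 9)/(2*p^2 - p - 3)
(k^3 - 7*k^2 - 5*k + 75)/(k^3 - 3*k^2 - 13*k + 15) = (k - 5)/(k - 1)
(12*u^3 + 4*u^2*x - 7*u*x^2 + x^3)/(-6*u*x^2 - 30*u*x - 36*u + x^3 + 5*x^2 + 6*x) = (-2*u^2 - u*x + x^2)/(x^2 + 5*x + 6)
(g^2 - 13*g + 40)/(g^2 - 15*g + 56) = (g - 5)/(g - 7)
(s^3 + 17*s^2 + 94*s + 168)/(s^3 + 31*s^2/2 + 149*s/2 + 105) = 2*(s + 4)/(2*s + 5)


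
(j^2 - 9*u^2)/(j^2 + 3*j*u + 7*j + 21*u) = (j - 3*u)/(j + 7)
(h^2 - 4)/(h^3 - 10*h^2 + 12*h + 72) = (h - 2)/(h^2 - 12*h + 36)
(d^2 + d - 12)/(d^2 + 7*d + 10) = (d^2 + d - 12)/(d^2 + 7*d + 10)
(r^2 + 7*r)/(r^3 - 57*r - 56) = r/(r^2 - 7*r - 8)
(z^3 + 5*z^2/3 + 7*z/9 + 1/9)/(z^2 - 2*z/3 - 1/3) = (3*z^2 + 4*z + 1)/(3*(z - 1))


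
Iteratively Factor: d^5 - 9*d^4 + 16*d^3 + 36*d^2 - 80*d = (d)*(d^4 - 9*d^3 + 16*d^2 + 36*d - 80) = d*(d - 5)*(d^3 - 4*d^2 - 4*d + 16) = d*(d - 5)*(d - 2)*(d^2 - 2*d - 8) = d*(d - 5)*(d - 4)*(d - 2)*(d + 2)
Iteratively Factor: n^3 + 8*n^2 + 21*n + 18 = (n + 3)*(n^2 + 5*n + 6) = (n + 3)^2*(n + 2)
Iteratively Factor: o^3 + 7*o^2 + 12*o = (o + 4)*(o^2 + 3*o) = o*(o + 4)*(o + 3)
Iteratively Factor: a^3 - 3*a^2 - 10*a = (a)*(a^2 - 3*a - 10) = a*(a - 5)*(a + 2)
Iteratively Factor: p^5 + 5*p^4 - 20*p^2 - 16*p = (p + 4)*(p^4 + p^3 - 4*p^2 - 4*p) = (p + 1)*(p + 4)*(p^3 - 4*p) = (p + 1)*(p + 2)*(p + 4)*(p^2 - 2*p) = p*(p + 1)*(p + 2)*(p + 4)*(p - 2)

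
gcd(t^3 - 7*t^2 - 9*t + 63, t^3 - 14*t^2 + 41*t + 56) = t - 7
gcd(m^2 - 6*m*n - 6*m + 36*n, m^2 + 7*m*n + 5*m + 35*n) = 1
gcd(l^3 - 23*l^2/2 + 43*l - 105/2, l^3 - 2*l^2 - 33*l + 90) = l^2 - 8*l + 15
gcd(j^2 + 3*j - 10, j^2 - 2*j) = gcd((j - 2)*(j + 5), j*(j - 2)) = j - 2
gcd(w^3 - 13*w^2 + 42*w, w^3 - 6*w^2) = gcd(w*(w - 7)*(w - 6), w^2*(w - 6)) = w^2 - 6*w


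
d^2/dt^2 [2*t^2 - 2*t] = 4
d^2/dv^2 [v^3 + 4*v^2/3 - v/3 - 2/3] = 6*v + 8/3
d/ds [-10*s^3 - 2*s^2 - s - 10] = -30*s^2 - 4*s - 1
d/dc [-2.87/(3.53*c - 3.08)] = 10.1311/(3.53*c - 3.08)^2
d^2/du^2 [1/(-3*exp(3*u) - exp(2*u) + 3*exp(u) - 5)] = (-2*(9*exp(2*u) + 2*exp(u) - 3)^2*exp(u) + (27*exp(2*u) + 4*exp(u) - 3)*(3*exp(3*u) + exp(2*u) - 3*exp(u) + 5))*exp(u)/(3*exp(3*u) + exp(2*u) - 3*exp(u) + 5)^3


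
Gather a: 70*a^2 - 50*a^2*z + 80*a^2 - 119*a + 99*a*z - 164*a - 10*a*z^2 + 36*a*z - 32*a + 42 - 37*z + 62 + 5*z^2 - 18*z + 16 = a^2*(150 - 50*z) + a*(-10*z^2 + 135*z - 315) + 5*z^2 - 55*z + 120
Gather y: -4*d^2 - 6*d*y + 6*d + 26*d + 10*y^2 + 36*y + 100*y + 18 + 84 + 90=-4*d^2 + 32*d + 10*y^2 + y*(136 - 6*d) + 192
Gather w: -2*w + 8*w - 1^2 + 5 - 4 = 6*w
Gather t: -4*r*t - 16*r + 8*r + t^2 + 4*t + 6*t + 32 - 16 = -8*r + t^2 + t*(10 - 4*r) + 16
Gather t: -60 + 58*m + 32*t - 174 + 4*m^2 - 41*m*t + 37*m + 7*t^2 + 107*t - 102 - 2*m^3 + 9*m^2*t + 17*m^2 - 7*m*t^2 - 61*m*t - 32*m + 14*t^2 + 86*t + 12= -2*m^3 + 21*m^2 + 63*m + t^2*(21 - 7*m) + t*(9*m^2 - 102*m + 225) - 324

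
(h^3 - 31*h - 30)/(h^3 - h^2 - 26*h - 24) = (h + 5)/(h + 4)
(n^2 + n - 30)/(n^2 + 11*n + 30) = (n - 5)/(n + 5)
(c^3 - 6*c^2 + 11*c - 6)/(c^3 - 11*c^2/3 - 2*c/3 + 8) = 3*(c - 1)/(3*c + 4)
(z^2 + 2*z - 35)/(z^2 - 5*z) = (z + 7)/z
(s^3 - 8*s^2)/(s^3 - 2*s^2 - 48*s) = s/(s + 6)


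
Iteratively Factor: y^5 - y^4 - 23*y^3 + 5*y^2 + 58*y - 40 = (y - 5)*(y^4 + 4*y^3 - 3*y^2 - 10*y + 8) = (y - 5)*(y - 1)*(y^3 + 5*y^2 + 2*y - 8) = (y - 5)*(y - 1)*(y + 2)*(y^2 + 3*y - 4) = (y - 5)*(y - 1)^2*(y + 2)*(y + 4)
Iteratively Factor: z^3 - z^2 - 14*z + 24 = (z + 4)*(z^2 - 5*z + 6) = (z - 2)*(z + 4)*(z - 3)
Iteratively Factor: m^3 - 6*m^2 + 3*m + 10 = (m + 1)*(m^2 - 7*m + 10) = (m - 5)*(m + 1)*(m - 2)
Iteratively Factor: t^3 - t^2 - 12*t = (t + 3)*(t^2 - 4*t) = t*(t + 3)*(t - 4)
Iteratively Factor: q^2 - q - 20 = (q + 4)*(q - 5)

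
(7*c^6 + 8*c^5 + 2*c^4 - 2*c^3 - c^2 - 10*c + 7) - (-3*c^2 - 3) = 7*c^6 + 8*c^5 + 2*c^4 - 2*c^3 + 2*c^2 - 10*c + 10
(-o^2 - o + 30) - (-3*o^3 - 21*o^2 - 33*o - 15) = 3*o^3 + 20*o^2 + 32*o + 45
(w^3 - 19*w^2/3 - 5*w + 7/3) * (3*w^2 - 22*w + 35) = 3*w^5 - 41*w^4 + 478*w^3/3 - 314*w^2/3 - 679*w/3 + 245/3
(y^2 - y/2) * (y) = y^3 - y^2/2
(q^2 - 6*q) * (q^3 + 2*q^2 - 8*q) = q^5 - 4*q^4 - 20*q^3 + 48*q^2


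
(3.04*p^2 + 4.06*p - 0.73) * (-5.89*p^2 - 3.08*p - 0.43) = -17.9056*p^4 - 33.2766*p^3 - 9.5123*p^2 + 0.5026*p + 0.3139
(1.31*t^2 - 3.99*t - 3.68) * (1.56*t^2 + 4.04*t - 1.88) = 2.0436*t^4 - 0.931999999999999*t^3 - 24.3232*t^2 - 7.366*t + 6.9184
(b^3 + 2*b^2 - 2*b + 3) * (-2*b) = -2*b^4 - 4*b^3 + 4*b^2 - 6*b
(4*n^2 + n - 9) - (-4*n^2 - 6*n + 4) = 8*n^2 + 7*n - 13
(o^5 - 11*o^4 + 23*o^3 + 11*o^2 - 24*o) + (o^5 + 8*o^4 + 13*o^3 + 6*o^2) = 2*o^5 - 3*o^4 + 36*o^3 + 17*o^2 - 24*o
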